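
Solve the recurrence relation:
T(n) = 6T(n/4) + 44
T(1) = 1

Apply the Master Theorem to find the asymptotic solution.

a=6, b=4, f(n)=44. log_4(6) = 1.292. Case 1 of Master Theorem: T(n) = O(n^1.292).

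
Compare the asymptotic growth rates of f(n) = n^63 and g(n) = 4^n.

g(n) = 4^n grows faster: any exponential with base > 1 dominates every polynomial.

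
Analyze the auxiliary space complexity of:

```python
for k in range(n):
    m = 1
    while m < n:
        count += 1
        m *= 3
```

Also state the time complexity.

Space complexity: O(1).
Only a constant amount of auxiliary storage is used; nothing grows with n.
Time complexity: O(n log n).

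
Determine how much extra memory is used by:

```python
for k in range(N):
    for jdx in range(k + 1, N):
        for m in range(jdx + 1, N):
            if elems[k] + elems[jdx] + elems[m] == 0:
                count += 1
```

Space complexity: O(1).
Only a constant amount of auxiliary storage is used; nothing grows with n.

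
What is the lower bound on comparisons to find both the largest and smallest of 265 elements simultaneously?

Pair elements first (floor(265/2) comparisons), then find max among winners and min among losers. Total: ceil(3*265/2) - 2 = 396 comparisons.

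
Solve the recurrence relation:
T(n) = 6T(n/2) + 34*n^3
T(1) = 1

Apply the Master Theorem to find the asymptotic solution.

a=6, b=2, f(n)=34*n^3. log_2(6) = 2.585 < 3. Case 3: T(n) = O(n^3).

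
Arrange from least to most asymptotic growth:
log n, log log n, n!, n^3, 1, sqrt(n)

Ordered by growth rate: 1 < log log n < log n < sqrt(n) < n^3 < n!.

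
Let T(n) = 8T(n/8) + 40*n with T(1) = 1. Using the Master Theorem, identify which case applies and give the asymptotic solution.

a=8, b=8, f(n)=40*n.
log_8(8) = 1, so n^(log_b(a)) = n.
f(n) = Theta(n), so Case 2 applies.
T(n) = Theta(n log n).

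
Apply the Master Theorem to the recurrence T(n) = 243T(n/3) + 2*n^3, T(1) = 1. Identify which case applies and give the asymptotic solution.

a=243, b=3, f(n)=2*n^3.
log_3(243) = 5 > 3.
Since f(n) = O(n^3) is polynomially smaller than n^5, Case 1 applies.
T(n) = Theta(n^5).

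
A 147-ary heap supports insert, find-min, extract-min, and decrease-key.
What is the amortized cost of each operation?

The 147-ary heap has height O(log_147 n). Insert sifts up: O(log_147 n). Find-min reads the root: O(1). Extract-min sifts down comparing 147 children per level: O(147 * log_147 n). Decrease-key sifts up: O(log_147 n).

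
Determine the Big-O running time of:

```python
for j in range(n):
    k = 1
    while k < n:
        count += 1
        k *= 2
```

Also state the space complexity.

Time complexity: O(n log n).
Space complexity: O(1).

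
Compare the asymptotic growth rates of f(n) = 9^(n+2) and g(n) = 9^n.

f(n) = 9^(n+2) and g(n) = 9^n are Theta of each other: 9^(n+2) = 9^2 * 9^n = Theta(9^n).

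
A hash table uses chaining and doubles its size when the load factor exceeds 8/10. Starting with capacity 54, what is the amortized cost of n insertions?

Rehashing occurs when load exceeds 8/10. Total rehash cost is geometric series summing to O(n). Each insertion itself is O(1). Amortized: O(1).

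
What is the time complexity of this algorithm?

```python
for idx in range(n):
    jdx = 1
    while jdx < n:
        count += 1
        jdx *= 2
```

Time complexity: O(n log n).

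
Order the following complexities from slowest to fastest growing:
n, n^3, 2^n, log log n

Ordered by growth rate: log log n < n < n^3 < 2^n.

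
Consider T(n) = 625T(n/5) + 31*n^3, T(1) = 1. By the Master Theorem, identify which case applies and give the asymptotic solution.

a=625, b=5, f(n)=31*n^3.
log_5(625) = 4 > 3.
Since f(n) = O(n^3) is polynomially smaller than n^4, Case 1 applies.
T(n) = Theta(n^4).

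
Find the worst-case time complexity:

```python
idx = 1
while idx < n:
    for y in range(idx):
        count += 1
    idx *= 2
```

Time complexity: O(n).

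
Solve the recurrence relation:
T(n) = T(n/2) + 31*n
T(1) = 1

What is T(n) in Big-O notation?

Geometric series: 31*n*(1 + 1/2 + 1/2^2 + ...) = O(n). T(n) = O(n).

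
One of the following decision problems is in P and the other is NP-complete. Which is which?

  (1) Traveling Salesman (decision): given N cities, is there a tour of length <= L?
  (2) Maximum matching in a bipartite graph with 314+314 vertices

(1) is NP-complete: reduces from Hamiltonian Cycle.
(2) is P: Hopcroft-Karp runs in O(E sqrt(V)).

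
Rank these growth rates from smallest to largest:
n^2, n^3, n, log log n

Ordered by growth rate: log log n < n < n^2 < n^3.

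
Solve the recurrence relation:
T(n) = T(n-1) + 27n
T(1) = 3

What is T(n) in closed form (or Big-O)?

Unrolling: T(n) = 3 + 27*(2 + 3 + ... + n) = 3 + 27*(n(n+1)/2 - 1) = O(n^2).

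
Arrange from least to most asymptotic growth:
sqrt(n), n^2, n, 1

Ordered by growth rate: 1 < sqrt(n) < n < n^2.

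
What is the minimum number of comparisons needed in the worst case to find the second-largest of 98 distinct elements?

Lower bound: finding the max needs 98-1 comparisons. By the adversary weight-doubling argument, the max must personally win >= ceil(log_2(98)) = 7 comparisons; the 2nd-largest is among those 7 losers, needing 7-1 more comparisons. Total >= 98-1 + 7-1 = 103. A balanced knockout tournament achieves this.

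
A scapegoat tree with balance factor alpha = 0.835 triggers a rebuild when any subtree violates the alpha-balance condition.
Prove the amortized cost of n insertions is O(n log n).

Define potential Phi = c * sum of |size(left(v)) - size(right(v))| over all nodes. An insertion at depth d costs O(d) = O(log n) and increases Phi by O(log n). When a rebuild of subtree of size s occurs, it costs O(s) but reduces Phi by Omega(s). With alpha = 0.835, between rebuilds Omega(s) insertions must occur. Amortized cost per insertion: O(log n).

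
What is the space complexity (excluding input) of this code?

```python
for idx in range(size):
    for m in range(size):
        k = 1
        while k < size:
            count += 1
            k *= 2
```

Space complexity: O(1).
Only a constant amount of auxiliary storage is used; nothing grows with n.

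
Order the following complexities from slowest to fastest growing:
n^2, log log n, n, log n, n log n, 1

Ordered by growth rate: 1 < log log n < log n < n < n log n < n^2.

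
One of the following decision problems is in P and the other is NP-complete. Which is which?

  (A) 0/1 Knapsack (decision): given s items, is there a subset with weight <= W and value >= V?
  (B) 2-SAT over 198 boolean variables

(A) is NP-complete: reduces from Subset Sum.
(B) is P: 2-SAT is solvable in linear time via implication-graph SCCs.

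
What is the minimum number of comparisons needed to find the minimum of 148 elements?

Finding the minimum requires 147 comparisons, identical reasoning to finding the maximum. Each comparison eliminates one candidate.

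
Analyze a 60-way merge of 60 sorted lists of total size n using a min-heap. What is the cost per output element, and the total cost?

Maintain a min-heap of size 60 holding the current head of each list. Each output step does one extract-min (O(log 60)) and one insert of that list's next element (O(log 60)). Each of the n elements passes through the heap exactly once, so the total cost is O(n log 60), i.e. O(log 60) per output element.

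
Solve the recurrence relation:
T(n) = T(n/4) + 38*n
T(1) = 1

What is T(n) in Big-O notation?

Geometric series: 38*n*(1 + 1/4 + 1/4^2 + ...) = O(n). T(n) = O(n).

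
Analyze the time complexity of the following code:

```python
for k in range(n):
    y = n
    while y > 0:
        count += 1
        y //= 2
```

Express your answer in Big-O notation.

Time complexity: O(n log n).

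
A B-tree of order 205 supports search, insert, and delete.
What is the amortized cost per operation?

B-tree of order 205 has height O(log_205 n). Each operation traverses the tree height. Splits during insert and merges during delete are O(1) each and occur at most once per level. Total cost per operation: O(log_205 n).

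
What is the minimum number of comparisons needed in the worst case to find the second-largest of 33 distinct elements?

Lower bound: finding the max needs 33-1 comparisons. By the adversary weight-doubling argument, the max must personally win >= ceil(log_2(33)) = 6 comparisons; the 2nd-largest is among those 6 losers, needing 6-1 more comparisons. Total >= 33-1 + 6-1 = 37. A balanced knockout tournament achieves this.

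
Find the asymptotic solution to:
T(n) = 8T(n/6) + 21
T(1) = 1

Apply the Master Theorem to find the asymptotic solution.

a=8, b=6, f(n)=21. log_6(8) = 1.161. Case 1 of Master Theorem: T(n) = O(n^1.161).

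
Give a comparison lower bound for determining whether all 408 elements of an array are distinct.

In the algebraic decision-tree model, the YES region for element distinctness on 408 elements has 408! connected components (one per ordering). Ben-Or's theorem then gives a lower bound of Omega(log(n!)) = Omega(n log n).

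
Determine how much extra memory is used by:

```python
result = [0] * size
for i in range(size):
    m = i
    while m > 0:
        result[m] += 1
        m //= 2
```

Space complexity: O(n).
Auxiliary storage grows linearly with the input size n in the worst case.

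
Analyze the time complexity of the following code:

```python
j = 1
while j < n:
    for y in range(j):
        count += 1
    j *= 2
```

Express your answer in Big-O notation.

Time complexity: O(n).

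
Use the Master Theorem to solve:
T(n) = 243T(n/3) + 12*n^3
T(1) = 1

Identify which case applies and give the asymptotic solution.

a=243, b=3, f(n)=12*n^3.
log_3(243) = 5 > 3.
Since f(n) = O(n^3) is polynomially smaller than n^5, Case 1 applies.
T(n) = Theta(n^5).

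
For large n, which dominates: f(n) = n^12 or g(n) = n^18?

g(n) = n^18 grows faster: n^18/n^12 = n^6 -> infinity.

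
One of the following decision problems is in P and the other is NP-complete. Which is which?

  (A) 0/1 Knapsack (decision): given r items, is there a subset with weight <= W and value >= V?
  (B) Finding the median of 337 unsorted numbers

(A) is NP-complete: reduces from Subset Sum.
(B) is P: linear-time selection (median-of-medians) runs in O(n).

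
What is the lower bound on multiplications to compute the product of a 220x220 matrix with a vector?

A 220x220 matrix-vector product has 220 inner products of length 220. Output depends on all 220^2 = 48400 matrix entries. At least 48400 multiplications needed.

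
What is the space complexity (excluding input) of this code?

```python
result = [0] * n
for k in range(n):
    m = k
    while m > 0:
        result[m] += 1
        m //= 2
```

Space complexity: O(n).
Auxiliary storage grows linearly with the input size n in the worst case.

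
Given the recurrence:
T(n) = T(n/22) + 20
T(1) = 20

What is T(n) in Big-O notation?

Each step divides n by 22 and adds 20. After log_22(n) steps, T(n) = O(log n).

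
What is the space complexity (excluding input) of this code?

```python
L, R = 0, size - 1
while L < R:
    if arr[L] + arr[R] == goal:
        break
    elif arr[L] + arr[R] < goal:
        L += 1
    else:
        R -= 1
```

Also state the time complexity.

Space complexity: O(1).
Only a constant amount of auxiliary storage is used; nothing grows with n.
Time complexity: O(n).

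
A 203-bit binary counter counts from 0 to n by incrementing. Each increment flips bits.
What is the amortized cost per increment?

Bit i flips every 2^i increments. Total flips over n increments: sum_{i=0}^{203} n/2^i < 2n. Amortized cost: 2n/n = O(1).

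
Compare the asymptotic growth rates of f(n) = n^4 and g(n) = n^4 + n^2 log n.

f(n) = n^4 and g(n) = n^4 + n^2 log n are Theta of each other: the lower-order n^2 log n term is o(n^4); both are Theta(n^4).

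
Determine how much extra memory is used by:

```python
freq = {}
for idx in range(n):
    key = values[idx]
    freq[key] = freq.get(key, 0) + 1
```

Space complexity: O(n).
Auxiliary storage grows linearly with the input size n in the worst case.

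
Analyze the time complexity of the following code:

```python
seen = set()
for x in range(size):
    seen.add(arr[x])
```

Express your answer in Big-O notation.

Time complexity: O(n).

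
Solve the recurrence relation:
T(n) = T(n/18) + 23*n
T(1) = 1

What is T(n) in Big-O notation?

Geometric series: 23*n*(1 + 1/18 + 1/18^2 + ...) = O(n). T(n) = O(n).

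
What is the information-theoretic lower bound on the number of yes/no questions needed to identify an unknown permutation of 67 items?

There are 67! = 36471110918188685288249859096605464427167635314049524593701628500267962436943872000000000000000 permutations. Each yes/no question gives at most 1 bit, so at least ceil(log_2(36471110918188685288249859096605464427167635314049524593701628500267962436943872000000000000000)) = 315 questions are needed.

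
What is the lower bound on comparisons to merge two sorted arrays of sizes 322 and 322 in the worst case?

Adversary: with |322 - 322| <= 1 the inputs can be fully interleaved so that every adjacent pair in the merged output comes from different arrays. Then each of the 643 adjacent pairs must be directly compared, or the algorithm cannot determine their relative order. Standard merge meets this bound.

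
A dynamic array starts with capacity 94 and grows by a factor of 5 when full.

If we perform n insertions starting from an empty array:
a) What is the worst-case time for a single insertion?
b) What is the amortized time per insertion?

(a) Worst-case single insertion: O(n) -- when the array is full at capacity c, the resize copies all c elements, and c can be Theta(n).
(b) Resizes happen at sizes 94, 470, 2350, ... Total copy cost for n insertions: 94 + 470 + ... = O(n) (geometric series with ratio 1/5). Amortized cost per insertion: O(n)/n = O(1).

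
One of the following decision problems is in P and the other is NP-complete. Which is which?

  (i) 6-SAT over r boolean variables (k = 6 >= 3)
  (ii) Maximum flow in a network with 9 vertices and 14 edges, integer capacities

(i) is NP-complete: 3-SAT is NP-complete (Cook-Levin); k-SAT for k>=3 reduces from 3-SAT.
(ii) is P: Edmonds-Karp / push-relabel run in polynomial time.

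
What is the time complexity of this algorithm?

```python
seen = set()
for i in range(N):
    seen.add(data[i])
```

Time complexity: O(n).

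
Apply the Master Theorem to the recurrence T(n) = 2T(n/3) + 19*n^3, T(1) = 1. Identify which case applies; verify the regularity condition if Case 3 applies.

a=2, b=3, f(n)=19*n^3.
log_3(2) = 0.6309 < 3.
f(n) = Omega(n^(0.6309+epsilon)) for some epsilon > 0, so Case 3 is the candidate.
Regularity: a*f(n/b) = 2*19*(n/3)^3 = (2/27)*19*n^3 <= c*f(n) with c = 2/27 < 1. Satisfied.
Case 3: T(n) = Theta(n^3).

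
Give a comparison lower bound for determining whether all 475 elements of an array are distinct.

In the algebraic decision-tree model, the YES region for element distinctness on 475 elements has 475! connected components (one per ordering). Ben-Or's theorem then gives a lower bound of Omega(log(n!)) = Omega(n log n).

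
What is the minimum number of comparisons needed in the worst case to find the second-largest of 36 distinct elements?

Lower bound: finding the max needs 36-1 comparisons. By the adversary weight-doubling argument, the max must personally win >= ceil(log_2(36)) = 6 comparisons; the 2nd-largest is among those 6 losers, needing 6-1 more comparisons. Total >= 36-1 + 6-1 = 40. A balanced knockout tournament achieves this.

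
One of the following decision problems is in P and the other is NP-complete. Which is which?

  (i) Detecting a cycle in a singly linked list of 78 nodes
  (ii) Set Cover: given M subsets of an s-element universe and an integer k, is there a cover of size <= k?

(i) is P: Floyd's tortoise-and-hare runs in O(n) time, O(1) space.
(ii) is NP-complete: one of Karp's 21 NP-complete problems (with k part of the input).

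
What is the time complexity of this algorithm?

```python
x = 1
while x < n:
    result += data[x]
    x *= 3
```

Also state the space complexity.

Time complexity: O(log n).
Space complexity: O(1).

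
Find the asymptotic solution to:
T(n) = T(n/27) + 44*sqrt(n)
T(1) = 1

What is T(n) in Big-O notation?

Each level contributes sqrt(n/27^k). Geometric series with ratio 1/sqrt(27) < 1 sums to O(sqrt(n)).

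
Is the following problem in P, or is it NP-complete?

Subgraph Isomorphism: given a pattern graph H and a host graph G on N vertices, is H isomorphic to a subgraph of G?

This problem is NP-complete: generalizes Clique and Hamiltonian Path (pattern size is part of the input).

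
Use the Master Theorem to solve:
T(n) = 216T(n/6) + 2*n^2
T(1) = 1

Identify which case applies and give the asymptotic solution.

a=216, b=6, f(n)=2*n^2.
log_6(216) = 3 > 2.
Since f(n) = O(n^2) is polynomially smaller than n^3, Case 1 applies.
T(n) = Theta(n^3).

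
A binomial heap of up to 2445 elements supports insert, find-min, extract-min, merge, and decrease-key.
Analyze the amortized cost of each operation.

A binomial heap with n <= 2445 elements has at most floor(log_2 2445) + 1 = 12 trees. Using potential Phi = number of trees: Insert adds one tree, but cascading merges reduce count -- amortized O(1). Find-min reads the cached minimum pointer: O(1). Extract-min creates O(log n) new trees: O(log n). Merge combines tree lists: O(log n). Decrease-key sifts the element up its tree of height <= log n: O(log n).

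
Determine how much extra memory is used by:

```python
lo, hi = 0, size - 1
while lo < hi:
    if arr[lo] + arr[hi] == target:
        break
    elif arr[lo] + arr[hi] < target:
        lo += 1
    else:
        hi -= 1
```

Space complexity: O(1).
Only a constant amount of auxiliary storage is used; nothing grows with n.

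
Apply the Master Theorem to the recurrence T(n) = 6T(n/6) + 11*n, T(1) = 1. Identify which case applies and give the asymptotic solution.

a=6, b=6, f(n)=11*n.
log_6(6) = 1, so n^(log_b(a)) = n.
f(n) = Theta(n), so Case 2 applies.
T(n) = Theta(n log n).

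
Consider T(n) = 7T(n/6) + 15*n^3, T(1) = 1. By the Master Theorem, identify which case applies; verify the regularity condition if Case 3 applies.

a=7, b=6, f(n)=15*n^3.
log_6(7) = 1.086 < 3.
f(n) = Omega(n^(1.086+epsilon)) for some epsilon > 0, so Case 3 is the candidate.
Regularity: a*f(n/b) = 7*15*(n/6)^3 = (7/216)*15*n^3 <= c*f(n) with c = 7/216 < 1. Satisfied.
Case 3: T(n) = Theta(n^3).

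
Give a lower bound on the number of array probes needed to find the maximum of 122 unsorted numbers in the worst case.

Adversary: any unprobed cell could hold a value larger than everything seen so far. If fewer than 122 cells are probed, the adversary places the max in an unprobed cell. So all 122 cells must be examined; together with 122-1 comparisons this is tight.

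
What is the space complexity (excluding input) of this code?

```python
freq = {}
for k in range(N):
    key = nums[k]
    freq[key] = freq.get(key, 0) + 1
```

Space complexity: O(n).
Auxiliary storage grows linearly with the input size n in the worst case.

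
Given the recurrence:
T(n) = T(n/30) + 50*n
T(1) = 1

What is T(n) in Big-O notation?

Geometric series: 50*n*(1 + 1/30 + 1/30^2 + ...) = O(n). T(n) = O(n).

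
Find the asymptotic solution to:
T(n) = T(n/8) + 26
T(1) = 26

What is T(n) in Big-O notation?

Each step divides n by 8 and adds 26. After log_8(n) steps, T(n) = O(log n).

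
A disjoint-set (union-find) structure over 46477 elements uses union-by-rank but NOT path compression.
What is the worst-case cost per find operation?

Union-by-rank alone keeps every tree's height <= log_2(46477) ~= 15.5. Each find traverses from a node to its root, costing O(height) = O(log n). Without path compression this bound is tight.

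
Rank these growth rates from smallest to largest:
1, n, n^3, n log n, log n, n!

Ordered by growth rate: 1 < log n < n < n log n < n^3 < n!.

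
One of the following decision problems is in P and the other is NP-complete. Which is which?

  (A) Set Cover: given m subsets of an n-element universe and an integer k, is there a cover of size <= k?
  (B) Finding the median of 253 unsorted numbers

(A) is NP-complete: one of Karp's 21 NP-complete problems (with k part of the input).
(B) is P: linear-time selection (median-of-medians) runs in O(n).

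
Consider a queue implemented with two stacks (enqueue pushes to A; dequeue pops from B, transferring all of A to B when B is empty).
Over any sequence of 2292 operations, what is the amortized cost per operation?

Each element is pushed to A once, popped once, pushed to B once, and popped once: 4 unit operations over its lifetime. Over 2292 operations the total work is O(2292). Amortized O(1) per enqueue/dequeue.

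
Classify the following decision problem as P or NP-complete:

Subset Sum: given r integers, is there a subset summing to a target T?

This problem is NP-complete: one of Karp's 21 NP-complete problems.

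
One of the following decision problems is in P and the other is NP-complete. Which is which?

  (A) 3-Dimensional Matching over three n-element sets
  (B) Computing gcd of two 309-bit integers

(A) is NP-complete: one of Karp's 21 NP-complete problems.
(B) is P: the Euclidean algorithm runs in polynomial time in the bit-length.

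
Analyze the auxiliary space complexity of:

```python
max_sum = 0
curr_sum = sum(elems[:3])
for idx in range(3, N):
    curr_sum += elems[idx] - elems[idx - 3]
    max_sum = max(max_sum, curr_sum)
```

Space complexity: O(1).
Only a constant amount of auxiliary storage is used; nothing grows with n.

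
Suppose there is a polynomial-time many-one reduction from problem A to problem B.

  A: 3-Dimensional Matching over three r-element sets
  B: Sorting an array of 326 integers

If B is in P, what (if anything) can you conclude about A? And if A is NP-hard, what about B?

A poly-time reduction A <=_p B means any A-instance can be transformed to a B-instance in poly time.
If B is in P: compose the reduction with B's poly-time algorithm to solve A in poly time, so A is in P.
If A is NP-hard: every NP problem reduces to A, which reduces to B; composing reductions, every NP problem reduces to B, so B is NP-hard.
(Here in fact A is NP-complete and B is in P, so no such reduction is known -- its existence would imply P = NP; the analysis concerns only what the assumed reduction would or would not let you conclude.)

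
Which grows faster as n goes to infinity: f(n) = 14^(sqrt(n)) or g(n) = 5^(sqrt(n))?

f(n) = 14^(sqrt(n)) grows faster: ratio is (14/5)^(sqrt(n)) -> infinity since 14/5 > 1.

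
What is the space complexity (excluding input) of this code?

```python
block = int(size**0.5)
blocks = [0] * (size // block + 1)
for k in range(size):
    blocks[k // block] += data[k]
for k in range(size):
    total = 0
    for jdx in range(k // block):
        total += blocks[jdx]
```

Space complexity: O(sqrt(n)).
Storage scales with sqrt(n).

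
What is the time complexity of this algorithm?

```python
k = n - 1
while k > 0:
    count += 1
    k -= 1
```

Time complexity: O(n).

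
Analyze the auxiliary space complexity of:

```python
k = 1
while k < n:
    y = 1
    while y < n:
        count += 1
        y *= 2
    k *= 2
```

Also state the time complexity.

Space complexity: O(1).
Only a constant amount of auxiliary storage is used; nothing grows with n.
Time complexity: O(log^2 n).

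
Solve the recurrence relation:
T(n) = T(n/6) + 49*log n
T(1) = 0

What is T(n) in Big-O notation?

Each of the log_6(n) levels adds O(log n). T(n) = O(log^2 n).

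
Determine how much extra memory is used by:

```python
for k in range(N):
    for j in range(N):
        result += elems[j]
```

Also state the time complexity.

Space complexity: O(1).
Only a constant amount of auxiliary storage is used; nothing grows with n.
Time complexity: O(n^2).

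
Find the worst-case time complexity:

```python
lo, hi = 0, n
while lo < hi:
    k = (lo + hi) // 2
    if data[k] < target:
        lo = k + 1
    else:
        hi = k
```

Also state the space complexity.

Time complexity: O(log n).
Space complexity: O(1).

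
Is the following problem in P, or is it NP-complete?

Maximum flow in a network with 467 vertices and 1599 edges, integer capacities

This problem is in P: Edmonds-Karp / push-relabel run in polynomial time.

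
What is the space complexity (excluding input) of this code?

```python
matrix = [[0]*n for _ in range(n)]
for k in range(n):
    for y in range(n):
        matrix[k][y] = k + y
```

Space complexity: O(n^2).
A 2D structure of size n x n is allocated.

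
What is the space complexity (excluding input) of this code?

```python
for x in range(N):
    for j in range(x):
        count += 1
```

Space complexity: O(1).
Only a constant amount of auxiliary storage is used; nothing grows with n.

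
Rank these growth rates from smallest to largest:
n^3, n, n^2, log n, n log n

Ordered by growth rate: log n < n < n log n < n^2 < n^3.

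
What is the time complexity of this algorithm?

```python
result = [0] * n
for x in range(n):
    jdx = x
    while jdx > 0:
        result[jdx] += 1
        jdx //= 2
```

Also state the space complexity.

Time complexity: O(n log n).
Space complexity: O(n).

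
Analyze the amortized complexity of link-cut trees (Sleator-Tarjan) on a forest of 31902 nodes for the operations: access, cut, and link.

Link-cut trees represent the forest using splay trees over preferred paths. With potential Phi = sum over nodes of log(size of virtual subtree), each access on 31902 nodes is O(log 31902) = O(log n) amortized by the splay-tree access lemma. Cut and link are O(1) plus one access.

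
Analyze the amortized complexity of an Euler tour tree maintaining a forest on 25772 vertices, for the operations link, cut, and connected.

An Euler tour tree stores each tree's Euler tour as a balanced BST keyed by tour position. On 25772 vertices: link concatenates two tours via O(1) splits/joins of size <= 2*25772 (O(log n)); cut splits the tour at the two occurrences of the edge (O(log n)); connected compares BST roots (O(log n) to find the root). All O(log n) amortized.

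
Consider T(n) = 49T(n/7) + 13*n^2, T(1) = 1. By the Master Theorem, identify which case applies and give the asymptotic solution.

a=49, b=7, f(n)=13*n^2.
log_7(49) = 2, so n^(log_b(a)) = n^2.
f(n) = Theta(n^2), so Case 2 applies.
T(n) = Theta(n^2 log n).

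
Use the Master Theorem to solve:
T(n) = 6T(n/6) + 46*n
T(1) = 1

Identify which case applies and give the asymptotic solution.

a=6, b=6, f(n)=46*n.
log_6(6) = 1, so n^(log_b(a)) = n.
f(n) = Theta(n), so Case 2 applies.
T(n) = Theta(n log n).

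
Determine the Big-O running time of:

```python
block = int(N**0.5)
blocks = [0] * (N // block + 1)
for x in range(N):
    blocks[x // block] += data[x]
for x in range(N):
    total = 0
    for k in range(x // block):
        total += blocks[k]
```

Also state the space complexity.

Time complexity: O(n * sqrt(n)).
Space complexity: O(sqrt(n)).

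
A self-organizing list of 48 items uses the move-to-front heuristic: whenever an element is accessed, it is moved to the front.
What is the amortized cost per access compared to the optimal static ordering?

With potential Phi = number of inversions between the MTF list and the optimal static list (at most C(48,2)), each access has amortized cost at most 2 * (cost under optimal static ordering). This is the move-to-front 2-competitiveness result.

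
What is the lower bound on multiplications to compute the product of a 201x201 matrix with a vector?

A 201x201 matrix-vector product has 201 inner products of length 201. Output depends on all 201^2 = 40401 matrix entries. At least 40401 multiplications needed.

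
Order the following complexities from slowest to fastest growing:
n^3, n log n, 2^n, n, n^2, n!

Ordered by growth rate: n < n log n < n^2 < n^3 < 2^n < n!.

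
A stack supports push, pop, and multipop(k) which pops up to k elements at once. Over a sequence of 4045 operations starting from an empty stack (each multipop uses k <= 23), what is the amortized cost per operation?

Each element is pushed exactly once and popped at most once (whether by pop or as part of a multipop). So the total number of individual pops over the whole sequence is at most the number of pushes, which is at most 4045. Total work <= 2 * 4045, hence O(1) amortized per operation.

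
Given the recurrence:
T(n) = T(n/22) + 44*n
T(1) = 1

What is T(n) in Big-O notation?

Geometric series: 44*n*(1 + 1/22 + 1/22^2 + ...) = O(n). T(n) = O(n).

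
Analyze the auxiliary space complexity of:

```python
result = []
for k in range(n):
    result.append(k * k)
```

Space complexity: O(n).
Auxiliary storage grows linearly with the input size n in the worst case.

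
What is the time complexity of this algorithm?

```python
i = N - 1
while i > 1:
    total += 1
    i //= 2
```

Time complexity: O(log n).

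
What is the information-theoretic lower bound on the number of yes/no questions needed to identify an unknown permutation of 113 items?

There are 113! = 22311927486598136465966070212187151182564399087952213171022161345724023063584214692821047352118139068425569179220877461124773845924561575264739138192463311667200000000000000000000000000 permutations. Each yes/no question gives at most 1 bit, so at least ceil(log_2(22311927486598136465966070212187151182564399087952213171022161345724023063584214692821047352118139068425569179220877461124773845924561575264739138192463311667200000000000000000000000000)) = 613 questions are needed.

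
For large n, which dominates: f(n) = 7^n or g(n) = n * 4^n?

f(n) = 7^n grows faster: 7^n / (n 4^n) = (7/4)^n / n -> infinity since 7/4 > 1.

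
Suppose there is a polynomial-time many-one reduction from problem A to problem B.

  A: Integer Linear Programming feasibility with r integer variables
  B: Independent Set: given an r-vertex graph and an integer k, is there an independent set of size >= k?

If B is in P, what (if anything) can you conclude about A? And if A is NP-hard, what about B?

A poly-time reduction A <=_p B means any A-instance can be transformed to a B-instance in poly time.
If B is in P: compose the reduction with B's poly-time algorithm to solve A in poly time, so A is in P.
If A is NP-hard: every NP problem reduces to A, which reduces to B; composing reductions, every NP problem reduces to B, so B is NP-hard.
(Here in fact A is NP-complete and B is NP-complete.)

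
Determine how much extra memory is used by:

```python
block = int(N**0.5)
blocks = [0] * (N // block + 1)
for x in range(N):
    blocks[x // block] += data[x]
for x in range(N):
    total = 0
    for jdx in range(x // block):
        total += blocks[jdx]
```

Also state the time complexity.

Space complexity: O(sqrt(n)).
Storage scales with sqrt(n).
Time complexity: O(n * sqrt(n)).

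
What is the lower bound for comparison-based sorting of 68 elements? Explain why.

A comparison-based sorting algorithm corresponds to a decision tree. With 68! possible permutations, the tree has 68! leaves. The height is at least log_2(68!) = Omega(n log n) by Stirling's approximation.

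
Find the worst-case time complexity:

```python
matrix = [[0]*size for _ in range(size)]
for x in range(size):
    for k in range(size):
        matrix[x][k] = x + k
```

Time complexity: O(n^2).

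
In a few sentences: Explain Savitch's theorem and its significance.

Savitch's theorem states that NSPACE(f(n)) is contained in DSPACE(f(n)^2) for f(n) >= log n. In particular, NPSPACE = PSPACE, meaning nondeterminism does not significantly help for space-bounded computation. This contrasts with time, where we do not know if P = NP.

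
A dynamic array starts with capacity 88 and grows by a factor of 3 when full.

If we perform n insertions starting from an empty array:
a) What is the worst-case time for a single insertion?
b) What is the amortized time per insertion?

(a) Worst-case single insertion: O(n) -- when the array is full at capacity c, the resize copies all c elements, and c can be Theta(n).
(b) Resizes happen at sizes 88, 264, 792, ... Total copy cost for n insertions: 88 + 264 + ... = O(n) (geometric series with ratio 1/3). Amortized cost per insertion: O(n)/n = O(1).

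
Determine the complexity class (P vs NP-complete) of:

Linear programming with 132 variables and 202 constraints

This problem is in P: the ellipsoid and interior-point methods run in polynomial time.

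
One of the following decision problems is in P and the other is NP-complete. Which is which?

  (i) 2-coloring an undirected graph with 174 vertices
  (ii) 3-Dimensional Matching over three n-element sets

(i) is P: 2-coloring is bipartiteness testing via BFS, O(V+E).
(ii) is NP-complete: one of Karp's 21 NP-complete problems.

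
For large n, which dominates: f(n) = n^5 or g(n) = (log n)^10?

f(n) = n^5 grows faster: any positive polynomial dominates any polylog.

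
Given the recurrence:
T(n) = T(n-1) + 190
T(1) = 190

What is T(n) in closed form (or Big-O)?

Unrolling: T(n) = T(n-1) + 190 = T(n-2) + 2*190 = ... = T(1) + (n-1)*190 = 190 + (n-1)*190 = 190n.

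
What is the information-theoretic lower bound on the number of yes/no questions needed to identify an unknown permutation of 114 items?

There are 114! = 2543559733472187557120132004189335234812341496026552301496526393412538629248600474981599398141467853800514886431180030568224218435400019580180261753940817530060800000000000000000000000000 permutations. Each yes/no question gives at most 1 bit, so at least ceil(log_2(2543559733472187557120132004189335234812341496026552301496526393412538629248600474981599398141467853800514886431180030568224218435400019580180261753940817530060800000000000000000000000000)) = 620 questions are needed.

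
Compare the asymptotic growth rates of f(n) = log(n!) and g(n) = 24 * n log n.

f(n) = log(n!) and g(n) = 24 * n log n are Theta of each other: Stirling: log(n!) = n log n - n + O(log n) = Theta(n log n); the constant 24 doesn't change the Theta class.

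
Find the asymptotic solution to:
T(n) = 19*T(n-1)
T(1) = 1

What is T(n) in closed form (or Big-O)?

Each step multiplies by 19. T(n) = T(1)*19^(n-1) = 19^(n-1).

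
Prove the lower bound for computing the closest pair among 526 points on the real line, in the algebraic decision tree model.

Reduction from element distinctness: given 526 reals, the closest-pair distance is 0 iff two are equal. Element distinctness has an Omega(n log n) lower bound in the algebraic decision tree model (Ben-Or). Therefore closest pair on a line also requires Omega(n log n). Sorting then a linear scan achieves this.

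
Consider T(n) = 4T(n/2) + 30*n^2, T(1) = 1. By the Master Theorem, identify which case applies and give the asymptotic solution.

a=4, b=2, f(n)=30*n^2.
log_2(4) = 2, so n^(log_b(a)) = n^2.
f(n) = Theta(n^2), so Case 2 applies.
T(n) = Theta(n^2 log n).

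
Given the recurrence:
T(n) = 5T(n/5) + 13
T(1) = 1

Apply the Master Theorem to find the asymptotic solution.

a=5, b=5, f(n)=13. log_5(5) = 1. Case 1 of Master Theorem: T(n) = O(n^1).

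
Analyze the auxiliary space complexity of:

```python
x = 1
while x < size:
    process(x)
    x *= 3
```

Space complexity: O(1).
Only a constant amount of auxiliary storage is used; nothing grows with n.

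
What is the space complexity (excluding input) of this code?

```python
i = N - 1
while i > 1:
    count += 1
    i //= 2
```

Space complexity: O(1).
Only a constant amount of auxiliary storage is used; nothing grows with n.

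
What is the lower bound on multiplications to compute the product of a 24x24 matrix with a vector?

A 24x24 matrix-vector product has 24 inner products of length 24. Output depends on all 24^2 = 576 matrix entries. At least 576 multiplications needed.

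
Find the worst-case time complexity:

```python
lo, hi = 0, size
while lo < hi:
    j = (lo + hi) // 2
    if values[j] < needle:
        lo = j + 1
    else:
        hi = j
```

Time complexity: O(log n).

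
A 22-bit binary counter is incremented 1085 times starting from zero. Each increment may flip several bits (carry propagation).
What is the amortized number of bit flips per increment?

Bit i flips on every 2^i-th increment, so over 1085 increments bit i flips floor(1085/2^i) times. Summing over i: total flips < 2 * 1085. Amortized: < 2 = O(1) per increment.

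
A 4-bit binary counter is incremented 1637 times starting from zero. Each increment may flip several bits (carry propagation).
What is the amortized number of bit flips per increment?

Bit i flips on every 2^i-th increment, so over 1637 increments bit i flips floor(1637/2^i) times. Summing over i: total flips < 2 * 1637. Amortized: < 2 = O(1) per increment.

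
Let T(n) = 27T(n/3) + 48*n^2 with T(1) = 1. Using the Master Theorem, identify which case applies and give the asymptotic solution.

a=27, b=3, f(n)=48*n^2.
log_3(27) = 3 > 2.
Since f(n) = O(n^2) is polynomially smaller than n^3, Case 1 applies.
T(n) = Theta(n^3).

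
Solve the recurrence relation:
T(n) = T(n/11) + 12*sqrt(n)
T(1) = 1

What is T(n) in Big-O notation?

Each level contributes sqrt(n/11^k). Geometric series with ratio 1/sqrt(11) < 1 sums to O(sqrt(n)).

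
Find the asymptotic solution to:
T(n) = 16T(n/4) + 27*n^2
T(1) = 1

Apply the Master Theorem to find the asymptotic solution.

a=16, b=4, f(n)=27*n^2. log_4(16) = 2. Case 2: T(n) = O(n^2 log n).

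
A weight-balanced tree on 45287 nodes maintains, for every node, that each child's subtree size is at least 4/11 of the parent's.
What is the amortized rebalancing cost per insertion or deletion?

With balance ratio 4/11, tree height is O(log_{11/4}(45287)) = O(log n). A rebalance at a node of size s costs O(s) but requires Omega(s) updates in that subtree to retrigger. Summed over the O(log n) ancestors of the touched leaf, amortized rebalancing is O(log n).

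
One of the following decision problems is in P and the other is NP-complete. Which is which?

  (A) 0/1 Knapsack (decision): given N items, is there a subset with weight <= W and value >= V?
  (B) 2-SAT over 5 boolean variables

(A) is NP-complete: reduces from Subset Sum.
(B) is P: 2-SAT is solvable in linear time via implication-graph SCCs.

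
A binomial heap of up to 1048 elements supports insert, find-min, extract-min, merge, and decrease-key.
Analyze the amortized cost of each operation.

A binomial heap with n <= 1048 elements has at most floor(log_2 1048) + 1 = 11 trees. Using potential Phi = number of trees: Insert adds one tree, but cascading merges reduce count -- amortized O(1). Find-min reads the cached minimum pointer: O(1). Extract-min creates O(log n) new trees: O(log n). Merge combines tree lists: O(log n). Decrease-key sifts the element up its tree of height <= log n: O(log n).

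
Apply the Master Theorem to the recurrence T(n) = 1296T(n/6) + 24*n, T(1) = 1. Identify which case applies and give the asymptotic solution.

a=1296, b=6, f(n)=24*n.
log_6(1296) = 4 > 1.
Since f(n) = O(n^1) is polynomially smaller than n^4, Case 1 applies.
T(n) = Theta(n^4).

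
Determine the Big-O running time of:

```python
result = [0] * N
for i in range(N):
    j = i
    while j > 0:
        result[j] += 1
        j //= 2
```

Time complexity: O(n log n).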